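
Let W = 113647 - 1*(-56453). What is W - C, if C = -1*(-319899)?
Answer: -149799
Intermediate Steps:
C = 319899
W = 170100 (W = 113647 + 56453 = 170100)
W - C = 170100 - 1*319899 = 170100 - 319899 = -149799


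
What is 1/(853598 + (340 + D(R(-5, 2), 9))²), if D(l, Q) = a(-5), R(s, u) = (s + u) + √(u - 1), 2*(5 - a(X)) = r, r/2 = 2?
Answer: 1/971247 ≈ 1.0296e-6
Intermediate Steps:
r = 4 (r = 2*2 = 4)
a(X) = 3 (a(X) = 5 - ½*4 = 5 - 2 = 3)
R(s, u) = s + u + √(-1 + u) (R(s, u) = (s + u) + √(-1 + u) = s + u + √(-1 + u))
D(l, Q) = 3
1/(853598 + (340 + D(R(-5, 2), 9))²) = 1/(853598 + (340 + 3)²) = 1/(853598 + 343²) = 1/(853598 + 117649) = 1/971247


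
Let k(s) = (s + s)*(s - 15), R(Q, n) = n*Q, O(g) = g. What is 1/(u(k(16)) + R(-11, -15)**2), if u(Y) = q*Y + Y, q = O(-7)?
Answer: 1/27033 ≈ 3.6992e-5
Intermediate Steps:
R(Q, n) = Q*n
k(s) = 2*s*(-15 + s) (k(s) = (2*s)*(-15 + s) = 2*s*(-15 + s))
q = -7
u(Y) = -6*Y (u(Y) = -7*Y + Y = -6*Y)
1/(u(k(16)) + R(-11, -15)**2) = 1/(-12*16*(-15 + 16) + (-11*(-15))**2) = 1/(-12*16 + 165**2) = 1/(-6*32 + 27225) = 1/(-192 + 27225) = 1/27033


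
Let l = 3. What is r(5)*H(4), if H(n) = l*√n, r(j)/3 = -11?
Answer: -198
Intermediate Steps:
r(j) = -33 (r(j) = 3*(-11) = -33)
H(n) = 3*√n
r(5)*H(4) = -99*√4 = -99*2 = -33*6 = -198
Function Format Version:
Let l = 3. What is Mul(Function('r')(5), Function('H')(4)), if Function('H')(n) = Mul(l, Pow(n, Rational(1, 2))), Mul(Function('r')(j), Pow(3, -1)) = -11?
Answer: -198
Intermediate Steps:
Function('r')(j) = -33 (Function('r')(j) = Mul(3, -11) = -33)
Function('H')(n) = Mul(3, Pow(n, Rational(1, 2)))
Mul(Function('r')(5), Function('H')(4)) = Mul(-33, Mul(3, Pow(4, Rational(1, 2)))) = Mul(-33, Mul(3, 2)) = Mul(-33, 6) = -198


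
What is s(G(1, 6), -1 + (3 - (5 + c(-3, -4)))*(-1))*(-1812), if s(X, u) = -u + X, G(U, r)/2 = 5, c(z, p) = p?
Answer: -23556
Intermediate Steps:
G(U, r) = 10 (G(U, r) = 2*5 = 10)
s(X, u) = X - u
s(G(1, 6), -1 + (3 - (5 + c(-3, -4)))*(-1))*(-1812) = (10 - (-1 + (3 - (5 - 4))*(-1)))*(-1812) = (10 - (-1 + (3 - 1*1)*(-1)))*(-1812) = (10 - (-1 + (3 - 1)*(-1)))*(-1812) = (10 - (-1 + 2*(-1)))*(-1812) = (10 - (-1 - 2))*(-1812) = (10 - 1*(-3))*(-1812) = (10 + 3)*(-1812) = 13*(-1812) = -23556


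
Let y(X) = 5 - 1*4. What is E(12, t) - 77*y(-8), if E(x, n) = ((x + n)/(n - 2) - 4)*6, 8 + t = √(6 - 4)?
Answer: -725/7 - 6*√2/7 ≈ -104.78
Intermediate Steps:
y(X) = 1 (y(X) = 5 - 4 = 1)
t = -8 + √2 (t = -8 + √(6 - 4) = -8 + √2 ≈ -6.5858)
E(x, n) = -24 + 6*(n + x)/(-2 + n) (E(x, n) = ((n + x)/(-2 + n) - 4)*6 = (-4 + (n + x)/(-2 + n))*6 = -24 + 6*(n + x)/(-2 + n))
E(12, t) - 77*y(-8) = 6*(8 + 12 - 3*(-8 + √2))/(-2 + (-8 + √2)) - 77*1 = 6*(8 + 12 + (24 - 3*√2))/(-10 + √2) - 77 = 6*(44 - 3*√2)/(-10 + √2) - 77 = -77 + 6*(44 - 3*√2)/(-10 + √2)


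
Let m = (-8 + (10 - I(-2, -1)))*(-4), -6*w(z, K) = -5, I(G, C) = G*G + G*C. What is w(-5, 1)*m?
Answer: 40/3 ≈ 13.333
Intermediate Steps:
I(G, C) = G² + C*G
w(z, K) = ⅚ (w(z, K) = -⅙*(-5) = ⅚)
m = 16 (m = (-8 + (10 - (-2)*(-1 - 2)))*(-4) = (-8 + (10 - (-2)*(-3)))*(-4) = (-8 + (10 - 1*6))*(-4) = (-8 + (10 - 6))*(-4) = (-8 + 4)*(-4) = -4*(-4) = 16)
w(-5, 1)*m = (⅚)*16 = 40/3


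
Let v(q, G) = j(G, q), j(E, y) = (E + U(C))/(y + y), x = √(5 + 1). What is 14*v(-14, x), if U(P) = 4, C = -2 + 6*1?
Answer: -2 - √6/2 ≈ -3.2247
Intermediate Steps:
C = 4 (C = -2 + 6 = 4)
x = √6 ≈ 2.4495
j(E, y) = (4 + E)/(2*y) (j(E, y) = (E + 4)/(y + y) = (4 + E)/((2*y)) = (4 + E)*(1/(2*y)) = (4 + E)/(2*y))
v(q, G) = (4 + G)/(2*q)
14*v(-14, x) = 14*((½)*(4 + √6)/(-14)) = 14*((½)*(-1/14)*(4 + √6)) = 14*(-⅐ - √6/28) = -2 - √6/2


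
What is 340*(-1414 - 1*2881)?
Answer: -1460300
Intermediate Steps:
340*(-1414 - 1*2881) = 340*(-1414 - 2881) = 340*(-4295) = -1460300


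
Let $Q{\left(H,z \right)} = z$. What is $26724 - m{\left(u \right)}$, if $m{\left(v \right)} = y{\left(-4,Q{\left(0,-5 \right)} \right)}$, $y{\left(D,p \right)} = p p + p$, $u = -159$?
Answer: $26704$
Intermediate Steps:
$y{\left(D,p \right)} = p + p^{2}$ ($y{\left(D,p \right)} = p^{2} + p = p + p^{2}$)
$m{\left(v \right)} = 20$ ($m{\left(v \right)} = - 5 \left(1 - 5\right) = \left(-5\right) \left(-4\right) = 20$)
$26724 - m{\left(u \right)} = 26724 - 20 = 26704$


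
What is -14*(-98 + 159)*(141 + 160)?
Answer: -257054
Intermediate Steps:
-14*(-98 + 159)*(141 + 160) = -854*301 = -14*18361 = -257054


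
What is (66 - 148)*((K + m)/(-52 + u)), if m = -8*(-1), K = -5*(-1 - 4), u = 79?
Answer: -902/9 ≈ -100.22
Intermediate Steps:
K = 25 (K = -5*(-5) = 25)
m = 8
(66 - 148)*((K + m)/(-52 + u)) = (66 - 148)*((25 + 8)/(-52 + 79)) = -2706/27 = -82*11/9 = -902/9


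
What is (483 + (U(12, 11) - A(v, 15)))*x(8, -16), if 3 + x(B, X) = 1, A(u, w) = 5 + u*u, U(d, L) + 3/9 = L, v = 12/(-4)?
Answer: -2878/3 ≈ -959.33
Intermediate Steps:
v = -3 (v = 12*(-¼) = -3)
U(d, L) = -⅓ + L
A(u, w) = 5 + u²
x(B, X) = -2 (x(B, X) = -3 + 1 = -2)
(483 + (U(12, 11) - A(v, 15)))*x(8, -16) = (483 + ((-⅓ + 11) - (5 + (-3)²)))*(-2) = (483 + (32/3 - (5 + 9)))*(-2) = (483 + (32/3 - 1*14))*(-2) = (483 + (32/3 - 14))*(-2) = (483 - 10/3)*(-2) = (1439/3)*(-2) = -2878/3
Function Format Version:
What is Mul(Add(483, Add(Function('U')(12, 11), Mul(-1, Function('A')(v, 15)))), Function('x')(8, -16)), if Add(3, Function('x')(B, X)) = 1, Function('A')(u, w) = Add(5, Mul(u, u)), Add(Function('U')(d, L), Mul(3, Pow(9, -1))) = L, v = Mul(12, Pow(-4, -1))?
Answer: Rational(-2878, 3) ≈ -959.33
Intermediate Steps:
v = -3 (v = Mul(12, Rational(-1, 4)) = -3)
Function('U')(d, L) = Add(Rational(-1, 3), L)
Function('A')(u, w) = Add(5, Pow(u, 2))
Function('x')(B, X) = -2 (Function('x')(B, X) = Add(-3, 1) = -2)
Mul(Add(483, Add(Function('U')(12, 11), Mul(-1, Function('A')(v, 15)))), Function('x')(8, -16)) = Mul(Add(483, Add(Add(Rational(-1, 3), 11), Mul(-1, Add(5, Pow(-3, 2))))), -2) = Mul(Add(483, Add(Rational(32, 3), Mul(-1, Add(5, 9)))), -2) = Mul(Add(483, Add(Rational(32, 3), Mul(-1, 14))), -2) = Mul(Add(483, Add(Rational(32, 3), -14)), -2) = Mul(Add(483, Rational(-10, 3)), -2) = Mul(Rational(1439, 3), -2) = Rational(-2878, 3)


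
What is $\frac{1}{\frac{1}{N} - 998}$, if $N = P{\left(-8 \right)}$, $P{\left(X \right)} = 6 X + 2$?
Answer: $- \frac{46}{45909} \approx -0.001002$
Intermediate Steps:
$P{\left(X \right)} = 2 + 6 X$
$N = -46$ ($N = 2 + 6 \left(-8\right) = 2 - 48 = -46$)
$\frac{1}{\frac{1}{N} - 998} = \frac{1}{\frac{1}{-46} - 998} = \frac{1}{- \frac{1}{46} - 998} = \frac{1}{- \frac{45909}{46}} = - \frac{46}{45909}$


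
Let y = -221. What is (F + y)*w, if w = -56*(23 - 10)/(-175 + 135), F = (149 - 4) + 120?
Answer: 4004/5 ≈ 800.80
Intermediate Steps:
F = 265 (F = 145 + 120 = 265)
w = 91/5 (w = -56/((-40/13)) = -56/((-40*1/13)) = -56/(-40/13) = -56*(-13/40) = 91/5 ≈ 18.200)
(F + y)*w = (265 - 221)*(91/5) = 44*(91/5) = 4004/5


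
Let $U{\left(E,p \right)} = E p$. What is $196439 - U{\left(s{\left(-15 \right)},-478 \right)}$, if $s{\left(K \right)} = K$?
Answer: $189269$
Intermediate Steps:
$196439 - U{\left(s{\left(-15 \right)},-478 \right)} = 196439 - \left(-15\right) \left(-478\right) = 196439 - 7170 = 189269$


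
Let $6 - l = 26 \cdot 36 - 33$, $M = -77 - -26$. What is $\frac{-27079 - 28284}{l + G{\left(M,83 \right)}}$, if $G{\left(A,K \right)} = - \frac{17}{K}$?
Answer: $\frac{4595129}{74468} \approx 61.706$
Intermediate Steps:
$M = -51$ ($M = -77 + 26 = -51$)
$l = -897$ ($l = 6 - \left(26 \cdot 36 - 33\right) = 6 - \left(936 - 33\right) = 6 - 903 = -897$)
$\frac{-27079 - 28284}{l + G{\left(M,83 \right)}} = \frac{-27079 - 28284}{-897 - \frac{17}{83}} = - \frac{55363}{-897 - \frac{17}{83}} = - \frac{55363}{- \frac{74468}{83}} = \left(-55363\right) \left(- \frac{83}{74468}\right) = \frac{4595129}{74468}$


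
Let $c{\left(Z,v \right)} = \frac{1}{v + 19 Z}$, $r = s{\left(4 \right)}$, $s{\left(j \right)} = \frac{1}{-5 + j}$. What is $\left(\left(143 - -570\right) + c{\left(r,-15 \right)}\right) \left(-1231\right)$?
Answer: $- \frac{29840671}{34} \approx -8.7767 \cdot 10^{5}$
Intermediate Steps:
$r = -1$ ($r = \frac{1}{-5 + 4} = \frac{1}{-1} = -1$)
$\left(\left(143 - -570\right) + c{\left(r,-15 \right)}\right) \left(-1231\right) = \left(\left(143 - -570\right) + \frac{1}{-15 + 19 \left(-1\right)}\right) \left(-1231\right) = \left(\left(143 + 570\right) + \frac{1}{-15 - 19}\right) \left(-1231\right) = \left(713 + \frac{1}{-34}\right) \left(-1231\right) = \left(713 - \frac{1}{34}\right) \left(-1231\right) = \frac{24241}{34} \left(-1231\right) = - \frac{29840671}{34}$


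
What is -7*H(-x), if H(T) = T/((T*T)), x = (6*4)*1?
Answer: 7/24 ≈ 0.29167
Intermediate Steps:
x = 24 (x = 24*1 = 24)
H(T) = 1/T (H(T) = T/(T²) = T/T² = 1/T)
-7*H(-x) = -7/((-1*24)) = -7/(-24) = -7*(-1/24) = 7/24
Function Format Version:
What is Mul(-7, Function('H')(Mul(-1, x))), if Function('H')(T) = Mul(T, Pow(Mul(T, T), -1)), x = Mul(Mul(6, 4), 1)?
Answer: Rational(7, 24) ≈ 0.29167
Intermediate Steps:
x = 24 (x = Mul(24, 1) = 24)
Function('H')(T) = Pow(T, -1) (Function('H')(T) = Mul(T, Pow(Pow(T, 2), -1)) = Mul(T, Pow(T, -2)) = Pow(T, -1))
Mul(-7, Function('H')(Mul(-1, x))) = Mul(-7, Pow(Mul(-1, 24), -1)) = Mul(-7, Pow(-24, -1)) = Mul(-7, Rational(-1, 24)) = Rational(7, 24)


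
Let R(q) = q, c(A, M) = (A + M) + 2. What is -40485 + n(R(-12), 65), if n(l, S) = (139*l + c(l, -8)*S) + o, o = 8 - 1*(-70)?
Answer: -43245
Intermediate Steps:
c(A, M) = 2 + A + M
o = 78 (o = 8 + 70 = 78)
n(l, S) = 78 + 139*l + S*(-6 + l) (n(l, S) = (139*l + (2 + l - 8)*S) + 78 = (139*l + (-6 + l)*S) + 78 = (139*l + S*(-6 + l)) + 78 = 78 + 139*l + S*(-6 + l))
-40485 + n(R(-12), 65) = -40485 + (78 + 139*(-12) + 65*(-6 - 12)) = -40485 + (78 - 1668 + 65*(-18)) = -40485 + (78 - 1668 - 1170) = -40485 - 2760 = -43245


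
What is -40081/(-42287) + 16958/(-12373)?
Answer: -221180733/523217051 ≈ -0.42273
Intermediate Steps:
-40081/(-42287) + 16958/(-12373) = -40081*(-1/42287) + 16958*(-1/12373) = 40081/42287 - 16958/12373 = -221180733/523217051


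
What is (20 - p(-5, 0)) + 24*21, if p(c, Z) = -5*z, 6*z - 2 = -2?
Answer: 524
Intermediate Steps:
z = 0 (z = ⅓ + (⅙)*(-2) = ⅓ - ⅓ = 0)
p(c, Z) = 0 (p(c, Z) = -5*0 = 0)
(20 - p(-5, 0)) + 24*21 = (20 - 1*0) + 24*21 = (20 + 0) + 504 = 20 + 504 = 524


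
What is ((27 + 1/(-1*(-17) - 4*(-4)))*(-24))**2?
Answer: 50922496/121 ≈ 4.2085e+5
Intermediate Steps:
((27 + 1/(-1*(-17) - 4*(-4)))*(-24))**2 = ((27 + 1/(17 + 16))*(-24))**2 = ((27 + 1/33)*(-24))**2 = ((892/33)*(-24))**2 = (-7136/11)**2 = 50922496/121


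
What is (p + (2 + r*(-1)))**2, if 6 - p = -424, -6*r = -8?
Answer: 1669264/9 ≈ 1.8547e+5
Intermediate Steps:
r = 4/3 (r = -1/6*(-8) = 4/3 ≈ 1.3333)
p = 430 (p = 6 - 1*(-424) = 6 + 424 = 430)
(p + (2 + r*(-1)))**2 = (430 + (2 + (4/3)*(-1)))**2 = (430 + (2 - 4/3))**2 = (430 + 2/3)**2 = (1292/3)**2 = 1669264/9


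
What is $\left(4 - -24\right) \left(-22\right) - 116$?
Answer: $-732$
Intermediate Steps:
$\left(4 - -24\right) \left(-22\right) - 116 = \left(4 + 24\right) \left(-22\right) - 116 = 28 \left(-22\right) - 116 = -616 - 116 = -732$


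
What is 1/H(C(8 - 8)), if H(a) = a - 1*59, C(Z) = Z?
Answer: -1/59 ≈ -0.016949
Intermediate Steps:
H(a) = -59 + a (H(a) = a - 59 = -59 + a)
1/H(C(8 - 8)) = 1/(-59 + (8 - 8)) = 1/(-59 + 0) = 1/(-59) = -1/59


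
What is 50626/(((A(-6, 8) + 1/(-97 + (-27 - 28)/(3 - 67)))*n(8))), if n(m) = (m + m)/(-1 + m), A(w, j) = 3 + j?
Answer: 1090256223/540952 ≈ 2015.4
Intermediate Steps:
n(m) = 2*m/(-1 + m) (n(m) = (2*m)/(-1 + m) = 2*m/(-1 + m))
50626/(((A(-6, 8) + 1/(-97 + (-27 - 28)/(3 - 67)))*n(8))) = 50626/((((3 + 8) + 1/(-97 + (-27 - 28)/(3 - 67)))*(2*8/(-1 + 8)))) = 50626/(((11 + 1/(-97 - 55/(-64)))*(2*8/7))) = 50626/(((11 + 1/(-97 - 55*(-1/64)))*(2*8*(⅐)))) = 50626/(((11 + 1/(-97 + 55/64))*(16/7))) = 50626/(((11 + 1/(-6153/64))*(16/7))) = 50626/(((11 - 64/6153)*(16/7))) = 50626/(((67619/6153)*(16/7))) = 50626/(1081904/43071) = 50626*(43071/1081904) = 1090256223/540952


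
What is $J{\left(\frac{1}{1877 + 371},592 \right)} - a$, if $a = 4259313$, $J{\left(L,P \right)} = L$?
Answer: $- \frac{9574935623}{2248} \approx -4.2593 \cdot 10^{6}$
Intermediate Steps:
$J{\left(\frac{1}{1877 + 371},592 \right)} - a = \frac{1}{1877 + 371} - 4259313 = \frac{1}{2248} - 4259313 = - \frac{9574935623}{2248}$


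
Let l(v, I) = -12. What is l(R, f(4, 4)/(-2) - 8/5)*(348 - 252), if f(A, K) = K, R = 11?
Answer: -1152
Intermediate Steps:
l(R, f(4, 4)/(-2) - 8/5)*(348 - 252) = -12*(348 - 252) = -12*96 = -1152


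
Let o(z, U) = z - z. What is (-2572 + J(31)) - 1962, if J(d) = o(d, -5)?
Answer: -4534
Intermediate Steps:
o(z, U) = 0
J(d) = 0
(-2572 + J(31)) - 1962 = (-2572 + 0) - 1962 = -2572 - 1962 = -4534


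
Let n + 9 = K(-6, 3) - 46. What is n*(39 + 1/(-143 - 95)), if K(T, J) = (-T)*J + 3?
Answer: -9281/7 ≈ -1325.9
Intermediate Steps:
K(T, J) = 3 - J*T (K(T, J) = -J*T + 3 = 3 - J*T)
n = -34 (n = -9 + ((3 - 1*3*(-6)) - 46) = -9 + ((3 + 18) - 46) = -9 + (21 - 46) = -9 - 25 = -34)
n*(39 + 1/(-143 - 95)) = -34*(39 + 1/(-143 - 95)) = -34*(39 + 1/(-238)) = -34*(39 - 1/238) = -34*9281/238 = -9281/7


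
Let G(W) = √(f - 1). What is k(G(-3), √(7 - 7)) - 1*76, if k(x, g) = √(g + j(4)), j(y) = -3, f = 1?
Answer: -76 + I*√3 ≈ -76.0 + 1.732*I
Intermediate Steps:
G(W) = 0 (G(W) = √(1 - 1) = √0 = 0)
k(x, g) = √(-3 + g) (k(x, g) = √(g - 3) = √(-3 + g))
k(G(-3), √(7 - 7)) - 1*76 = √(-3 + √(7 - 7)) - 1*76 = √(-3 + √0) - 76 = √(-3 + 0) - 76 = √(-3) - 76 = I*√3 - 76 = -76 + I*√3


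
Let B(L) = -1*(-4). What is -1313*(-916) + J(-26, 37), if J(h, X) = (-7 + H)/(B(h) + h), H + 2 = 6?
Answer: 26459579/22 ≈ 1.2027e+6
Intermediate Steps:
H = 4 (H = -2 + 6 = 4)
B(L) = 4
J(h, X) = -3/(4 + h) (J(h, X) = (-7 + 4)/(4 + h) = -3/(4 + h))
-1313*(-916) + J(-26, 37) = -1313*(-916) - 3/(4 - 26) = 1202708 - 3/(-22) = 1202708 - 3*(-1/22) = 1202708 + 3/22 = 26459579/22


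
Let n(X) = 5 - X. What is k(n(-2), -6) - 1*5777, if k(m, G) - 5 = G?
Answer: -5778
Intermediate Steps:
k(m, G) = 5 + G
k(n(-2), -6) - 1*5777 = (5 - 6) - 1*5777 = -1 - 5777 = -5778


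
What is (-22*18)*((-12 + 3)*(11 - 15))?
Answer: -14256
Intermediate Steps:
(-22*18)*((-12 + 3)*(11 - 15)) = -(-3564)*(-4) = -396*36 = -14256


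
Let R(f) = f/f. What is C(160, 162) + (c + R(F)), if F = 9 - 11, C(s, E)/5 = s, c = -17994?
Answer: -17193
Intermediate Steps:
C(s, E) = 5*s
F = -2
R(f) = 1
C(160, 162) + (c + R(F)) = 5*160 + (-17994 + 1) = 800 - 17993 = -17193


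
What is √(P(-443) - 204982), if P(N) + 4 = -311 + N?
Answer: 18*I*√635 ≈ 453.59*I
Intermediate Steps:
P(N) = -315 + N (P(N) = -4 + (-311 + N) = -315 + N)
√(P(-443) - 204982) = √((-315 - 443) - 204982) = √(-758 - 204982) = √(-205740) = 18*I*√635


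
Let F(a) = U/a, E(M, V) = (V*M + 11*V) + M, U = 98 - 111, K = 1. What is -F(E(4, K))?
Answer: 13/19 ≈ 0.68421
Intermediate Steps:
U = -13
E(M, V) = M + 11*V + M*V (E(M, V) = (M*V + 11*V) + M = (11*V + M*V) + M = M + 11*V + M*V)
F(a) = -13/a
-F(E(4, K)) = -(-13)/(4 + 11*1 + 4*1) = -(-13)/(4 + 11 + 4) = -(-13)/19 = -1*(-13/19) = 13/19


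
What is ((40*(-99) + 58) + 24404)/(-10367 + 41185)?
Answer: 10251/15409 ≈ 0.66526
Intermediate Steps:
((40*(-99) + 58) + 24404)/(-10367 + 41185) = ((-3960 + 58) + 24404)/30818 = (-3902 + 24404)*(1/30818) = 20502*(1/30818) = 10251/15409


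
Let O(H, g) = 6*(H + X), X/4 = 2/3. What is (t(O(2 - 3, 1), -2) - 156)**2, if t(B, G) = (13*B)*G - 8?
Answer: 179776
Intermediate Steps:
X = 8/3 (X = 4*(2/3) = 8/3 ≈ 2.6667)
O(H, g) = 16 + 6*H (O(H, g) = 6*(H + 8/3) = 6*(8/3 + H) = 16 + 6*H)
t(B, G) = -8 + 13*B*G (t(B, G) = 13*B*G - 8 = -8 + 13*B*G)
(t(O(2 - 3, 1), -2) - 156)**2 = ((-8 + 13*(16 + 6*(2 - 3))*(-2)) - 156)**2 = ((-8 + 13*(16 + 6*(-1))*(-2)) - 156)**2 = ((-8 + 13*(16 - 6)*(-2)) - 156)**2 = ((-8 + 13*10*(-2)) - 156)**2 = ((-8 - 260) - 156)**2 = (-268 - 156)**2 = (-424)**2 = 179776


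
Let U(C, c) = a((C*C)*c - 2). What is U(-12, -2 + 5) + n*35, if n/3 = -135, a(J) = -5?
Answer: -14180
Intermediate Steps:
U(C, c) = -5
n = -405 (n = 3*(-135) = -405)
U(-12, -2 + 5) + n*35 = -5 - 405*35 = -5 - 14175 = -14180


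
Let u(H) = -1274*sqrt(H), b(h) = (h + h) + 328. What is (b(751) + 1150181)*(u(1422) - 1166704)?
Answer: -1344055841744 - 4402986042*sqrt(158) ≈ -1.3994e+12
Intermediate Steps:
b(h) = 328 + 2*h (b(h) = 2*h + 328 = 328 + 2*h)
(b(751) + 1150181)*(u(1422) - 1166704) = ((328 + 2*751) + 1150181)*(-3822*sqrt(158) - 1166704) = ((328 + 1502) + 1150181)*(-3822*sqrt(158) - 1166704) = (1830 + 1150181)*(-3822*sqrt(158) - 1166704) = 1152011*(-1166704 - 3822*sqrt(158)) = -1344055841744 - 4402986042*sqrt(158)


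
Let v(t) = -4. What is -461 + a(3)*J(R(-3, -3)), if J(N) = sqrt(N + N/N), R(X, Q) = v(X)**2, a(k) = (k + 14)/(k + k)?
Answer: -461 + 17*sqrt(17)/6 ≈ -449.32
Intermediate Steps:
a(k) = (14 + k)/(2*k) (a(k) = (14 + k)/((2*k)) = (14 + k)*(1/(2*k)) = (14 + k)/(2*k))
R(X, Q) = 16 (R(X, Q) = (-4)**2 = 16)
J(N) = sqrt(1 + N) (J(N) = sqrt(N + 1) = sqrt(1 + N))
-461 + a(3)*J(R(-3, -3)) = -461 + ((1/2)*(14 + 3)/3)*sqrt(1 + 16) = -461 + ((1/2)*(1/3)*17)*sqrt(17) = -461 + 17*sqrt(17)/6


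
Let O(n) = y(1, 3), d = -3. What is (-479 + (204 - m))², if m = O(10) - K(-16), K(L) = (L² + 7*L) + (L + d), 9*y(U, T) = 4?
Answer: 1833316/81 ≈ 22634.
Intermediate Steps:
y(U, T) = 4/9 (y(U, T) = (⅑)*4 = 4/9)
O(n) = 4/9
K(L) = -3 + L² + 8*L (K(L) = (L² + 7*L) + (L - 3) = (L² + 7*L) + (-3 + L) = -3 + L² + 8*L)
m = -1121/9 (m = 4/9 - (-3 + (-16)² + 8*(-16)) = 4/9 - (-3 + 256 - 128) = 4/9 - 1*125 = 4/9 - 125 = -1121/9 ≈ -124.56)
(-479 + (204 - m))² = (-479 + (204 - 1*(-1121/9)))² = (-479 + (204 + 1121/9))² = (-479 + 2957/9)² = (-1354/9)² = 1833316/81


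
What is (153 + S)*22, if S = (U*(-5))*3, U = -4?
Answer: 4686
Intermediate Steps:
S = 60 (S = -4*(-5)*3 = 20*3 = 60)
(153 + S)*22 = (153 + 60)*22 = 213*22 = 4686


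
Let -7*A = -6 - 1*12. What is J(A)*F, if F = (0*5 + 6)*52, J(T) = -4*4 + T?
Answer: -29328/7 ≈ -4189.7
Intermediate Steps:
A = 18/7 (A = -(-6 - 1*12)/7 = -(-6 - 12)/7 = -1/7*(-18) = 18/7 ≈ 2.5714)
J(T) = -16 + T
F = 312 (F = (0 + 6)*52 = 6*52 = 312)
J(A)*F = (-16 + 18/7)*312 = -94/7*312 = -29328/7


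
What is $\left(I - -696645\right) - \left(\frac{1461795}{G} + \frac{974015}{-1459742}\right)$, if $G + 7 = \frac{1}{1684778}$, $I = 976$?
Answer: $\frac{3120975931052662217}{3443077398238} \approx 9.0645 \cdot 10^{5}$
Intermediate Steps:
$G = - \frac{11793445}{1684778}$ ($G = -7 + \frac{1}{1684778} = - \frac{11793445}{1684778} \approx -7.0$)
$\left(I - -696645\right) - \left(\frac{1461795}{G} + \frac{974015}{-1459742}\right) = \left(976 - -696645\right) - \left(\frac{1461795}{- \frac{11793445}{1684778}} + \frac{974015}{-1459742}\right) = \left(976 + 696645\right) - \left(1461795 \left(- \frac{1684778}{11793445}\right) + 974015 \left(- \frac{1}{1459742}\right)\right) = 697621 - \left(- \frac{492560011302}{2358689} - \frac{974015}{1459742}\right) = 697621 - - \frac{719012833416470419}{3443077398238} = 697621 + \frac{719012833416470419}{3443077398238} = \frac{3120975931052662217}{3443077398238}$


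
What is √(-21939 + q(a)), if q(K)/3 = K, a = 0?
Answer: I*√21939 ≈ 148.12*I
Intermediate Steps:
q(K) = 3*K
√(-21939 + q(a)) = √(-21939 + 3*0) = √(-21939 + 0) = √(-21939) = I*√21939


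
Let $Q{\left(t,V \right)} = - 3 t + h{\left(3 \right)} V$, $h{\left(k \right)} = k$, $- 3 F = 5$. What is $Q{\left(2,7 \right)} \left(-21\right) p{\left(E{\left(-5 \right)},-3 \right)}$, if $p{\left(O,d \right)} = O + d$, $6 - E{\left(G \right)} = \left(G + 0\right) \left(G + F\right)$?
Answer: $9555$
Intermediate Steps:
$F = - \frac{5}{3}$ ($F = \left(- \frac{1}{3}\right) 5 = - \frac{5}{3} \approx -1.6667$)
$Q{\left(t,V \right)} = - 3 t + 3 V$
$E{\left(G \right)} = 6 - G \left(- \frac{5}{3} + G\right)$ ($E{\left(G \right)} = 6 - \left(G + 0\right) \left(G - \frac{5}{3}\right) = 6 - G \left(- \frac{5}{3} + G\right)$)
$Q{\left(2,7 \right)} \left(-21\right) p{\left(E{\left(-5 \right)},-3 \right)} = \left(\left(-3\right) 2 + 3 \cdot 7\right) \left(-21\right) \left(\left(6 - \left(-5\right)^{2} + \frac{5}{3} \left(-5\right)\right) - 3\right) = \left(-6 + 21\right) \left(-21\right) \left(\left(6 - 25 - \frac{25}{3}\right) - 3\right) = 15 \left(-21\right) \left(\left(6 - 25 - \frac{25}{3}\right) - 3\right) = - 315 \left(- \frac{82}{3} - 3\right) = \left(-315\right) \left(- \frac{91}{3}\right) = 9555$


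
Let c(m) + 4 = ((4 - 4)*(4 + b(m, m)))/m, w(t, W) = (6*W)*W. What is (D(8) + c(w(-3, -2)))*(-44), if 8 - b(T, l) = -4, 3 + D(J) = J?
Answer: -44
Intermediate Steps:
D(J) = -3 + J
b(T, l) = 12 (b(T, l) = 8 - 1*(-4) = 8 + 4 = 12)
w(t, W) = 6*W²
c(m) = -4 (c(m) = -4 + ((4 - 4)*(4 + 12))/m = -4 + (0*16)/m = -4 + 0/m = -4 + 0 = -4)
(D(8) + c(w(-3, -2)))*(-44) = ((-3 + 8) - 4)*(-44) = (5 - 4)*(-44) = 1*(-44) = -44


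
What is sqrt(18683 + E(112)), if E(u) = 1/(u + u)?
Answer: sqrt(58589902)/56 ≈ 136.69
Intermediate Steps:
E(u) = 1/(2*u)
sqrt(18683 + E(112)) = sqrt(18683 + (1/2)/112) = sqrt(18683 + (1/2)*(1/112)) = sqrt(18683 + 1/224) = sqrt(4184993/224) = sqrt(58589902)/56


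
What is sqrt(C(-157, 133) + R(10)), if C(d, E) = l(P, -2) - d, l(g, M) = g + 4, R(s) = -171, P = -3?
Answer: I*sqrt(13) ≈ 3.6056*I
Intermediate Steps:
l(g, M) = 4 + g
C(d, E) = 1 - d (C(d, E) = (4 - 3) - d = 1 - d)
sqrt(C(-157, 133) + R(10)) = sqrt((1 - 1*(-157)) - 171) = sqrt((1 + 157) - 171) = sqrt(158 - 171) = sqrt(-13) = I*sqrt(13)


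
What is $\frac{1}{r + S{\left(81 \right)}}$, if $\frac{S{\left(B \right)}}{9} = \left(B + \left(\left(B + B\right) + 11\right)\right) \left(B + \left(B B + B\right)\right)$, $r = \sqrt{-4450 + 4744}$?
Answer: $\frac{2561463}{39366556202165} - \frac{7 \sqrt{6}}{236199337212990} \approx 6.5067 \cdot 10^{-8}$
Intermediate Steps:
$r = 7 \sqrt{6}$ ($r = \sqrt{294} = 7 \sqrt{6} \approx 17.146$)
$S{\left(B \right)} = 9 \left(11 + 3 B\right) \left(B^{2} + 2 B\right)$ ($S{\left(B \right)} = 9 \left(B + \left(\left(B + B\right) + 11\right)\right) \left(B + \left(B B + B\right)\right) = 9 \left(B + \left(2 B + 11\right)\right) \left(B + \left(B^{2} + B\right)\right) = 9 \left(B + \left(11 + 2 B\right)\right) \left(B + \left(B + B^{2}\right)\right) = 9 \left(11 + 3 B\right) \left(B^{2} + 2 B\right)$)
$\frac{1}{r + S{\left(81 \right)}} = \frac{1}{7 \sqrt{6} + 9 \cdot 81 \left(22 + 3 \cdot 81^{2} + 17 \cdot 81\right)} = \frac{1}{7 \sqrt{6} + 9 \cdot 81 \left(22 + 3 \cdot 6561 + 1377\right)} = \frac{1}{7 \sqrt{6} + 9 \cdot 81 \left(22 + 19683 + 1377\right)} = \frac{1}{7 \sqrt{6} + 9 \cdot 81 \cdot 21082} = \frac{1}{7 \sqrt{6} + 15368778} = \frac{1}{15368778 + 7 \sqrt{6}}$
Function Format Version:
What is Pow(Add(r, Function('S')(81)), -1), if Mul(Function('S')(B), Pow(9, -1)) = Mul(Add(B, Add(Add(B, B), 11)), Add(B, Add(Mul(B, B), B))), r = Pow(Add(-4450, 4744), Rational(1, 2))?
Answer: Add(Rational(2561463, 39366556202165), Mul(Rational(-7, 236199337212990), Pow(6, Rational(1, 2)))) ≈ 6.5067e-8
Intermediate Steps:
r = Mul(7, Pow(6, Rational(1, 2))) (r = Pow(294, Rational(1, 2)) = Mul(7, Pow(6, Rational(1, 2))) ≈ 17.146)
Function('S')(B) = Mul(9, Add(11, Mul(3, B)), Add(Pow(B, 2), Mul(2, B))) (Function('S')(B) = Mul(9, Mul(Add(B, Add(Add(B, B), 11)), Add(B, Add(Mul(B, B), B)))) = Mul(9, Mul(Add(B, Add(Mul(2, B), 11)), Add(B, Add(Pow(B, 2), B)))) = Mul(9, Mul(Add(B, Add(11, Mul(2, B))), Add(B, Add(B, Pow(B, 2))))) = Mul(9, Mul(Add(11, Mul(3, B)), Add(Pow(B, 2), Mul(2, B)))) = Mul(9, Add(11, Mul(3, B)), Add(Pow(B, 2), Mul(2, B))))
Pow(Add(r, Function('S')(81)), -1) = Pow(Add(Mul(7, Pow(6, Rational(1, 2))), Mul(9, 81, Add(22, Mul(3, Pow(81, 2)), Mul(17, 81)))), -1) = Pow(Add(Mul(7, Pow(6, Rational(1, 2))), Mul(9, 81, Add(22, Mul(3, 6561), 1377))), -1) = Pow(Add(Mul(7, Pow(6, Rational(1, 2))), Mul(9, 81, Add(22, 19683, 1377))), -1) = Pow(Add(Mul(7, Pow(6, Rational(1, 2))), Mul(9, 81, 21082)), -1) = Pow(Add(Mul(7, Pow(6, Rational(1, 2))), 15368778), -1) = Pow(Add(15368778, Mul(7, Pow(6, Rational(1, 2)))), -1)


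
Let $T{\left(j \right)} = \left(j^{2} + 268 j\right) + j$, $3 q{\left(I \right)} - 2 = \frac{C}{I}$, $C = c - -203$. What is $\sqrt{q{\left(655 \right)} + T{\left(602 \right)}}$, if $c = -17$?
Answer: $\frac{\sqrt{2024605378590}}{1965} \approx 724.12$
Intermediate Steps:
$C = 186$ ($C = -17 - -203 = -17 + 203 = 186$)
$q{\left(I \right)} = \frac{2}{3} + \frac{62}{I}$ ($q{\left(I \right)} = \frac{2}{3} + \frac{186 \frac{1}{I}}{3} = \frac{2}{3} + \frac{62}{I}$)
$T{\left(j \right)} = j^{2} + 269 j$
$\sqrt{q{\left(655 \right)} + T{\left(602 \right)}} = \sqrt{\left(\frac{2}{3} + \frac{62}{655}\right) + 602 \left(269 + 602\right)} = \sqrt{\left(\frac{2}{3} + 62 \cdot \frac{1}{655}\right) + 602 \cdot 871} = \sqrt{\left(\frac{2}{3} + \frac{62}{655}\right) + 524342} = \sqrt{\frac{1496}{1965} + 524342} = \sqrt{\frac{1030333526}{1965}} = \frac{\sqrt{2024605378590}}{1965}$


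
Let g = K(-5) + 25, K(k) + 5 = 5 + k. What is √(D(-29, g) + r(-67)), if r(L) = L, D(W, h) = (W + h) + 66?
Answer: I*√10 ≈ 3.1623*I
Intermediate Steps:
K(k) = k (K(k) = -5 + (5 + k) = k)
g = 20 (g = -5 + 25 = 20)
D(W, h) = 66 + W + h
√(D(-29, g) + r(-67)) = √((66 - 29 + 20) - 67) = √(57 - 67) = √(-10) = I*√10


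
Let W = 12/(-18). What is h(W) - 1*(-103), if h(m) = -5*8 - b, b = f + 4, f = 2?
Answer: 57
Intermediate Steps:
W = -⅔ (W = 12*(-1/18) = -⅔ ≈ -0.66667)
b = 6 (b = 2 + 4 = 6)
h(m) = -46 (h(m) = -5*8 - 1*6 = -40 - 6 = -46)
h(W) - 1*(-103) = -46 - 1*(-103) = -46 + 103 = 57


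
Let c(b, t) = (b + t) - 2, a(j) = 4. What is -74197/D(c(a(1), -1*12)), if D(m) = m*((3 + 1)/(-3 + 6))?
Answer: 222591/40 ≈ 5564.8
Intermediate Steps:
c(b, t) = -2 + b + t
D(m) = 4*m/3 (D(m) = m*(4/3) = 4*m/3)
-74197/D(c(a(1), -1*12)) = -74197*3/(4*(-2 + 4 - 1*12)) = -74197*3/(4*(-2 + 4 - 12)) = -74197/((4/3)*(-10)) = -74197/(-40/3) = -74197*(-3/40) = 222591/40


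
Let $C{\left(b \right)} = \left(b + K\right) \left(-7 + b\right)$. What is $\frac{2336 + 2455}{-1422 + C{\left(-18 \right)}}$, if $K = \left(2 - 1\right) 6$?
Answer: $- \frac{1597}{374} \approx -4.2701$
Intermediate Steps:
$K = 6$ ($K = 1 \cdot 6 = 6$)
$C{\left(b \right)} = \left(-7 + b\right) \left(6 + b\right)$ ($C{\left(b \right)} = \left(b + 6\right) \left(-7 + b\right) = \left(6 + b\right) \left(-7 + b\right) = \left(-7 + b\right) \left(6 + b\right)$)
$\frac{2336 + 2455}{-1422 + C{\left(-18 \right)}} = \frac{2336 + 2455}{-1422 - \left(24 - 324\right)} = \frac{4791}{-1422 + \left(-42 + 324 + 18\right)} = \frac{4791}{-1422 + 300} = \frac{4791}{-1122} = 4791 \left(- \frac{1}{1122}\right) = - \frac{1597}{374}$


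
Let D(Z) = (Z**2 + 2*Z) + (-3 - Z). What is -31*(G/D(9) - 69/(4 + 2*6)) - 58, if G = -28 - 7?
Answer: 122717/1392 ≈ 88.159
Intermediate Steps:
G = -35
D(Z) = -3 + Z + Z**2
-31*(G/D(9) - 69/(4 + 2*6)) - 58 = -31*(-35/(-3 + 9 + 9**2) - 69/(4 + 2*6)) - 58 = -31*(-35/(-3 + 9 + 81) - 69/(4 + 12)) - 58 = -31*(-35/87 - 69/16) - 58 = -31*(-6563/1392) - 58 = 203453/1392 - 58 = 122717/1392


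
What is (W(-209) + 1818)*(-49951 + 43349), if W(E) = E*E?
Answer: -300384398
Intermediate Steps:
W(E) = E²
(W(-209) + 1818)*(-49951 + 43349) = ((-209)² + 1818)*(-49951 + 43349) = (43681 + 1818)*(-6602) = 45499*(-6602) = -300384398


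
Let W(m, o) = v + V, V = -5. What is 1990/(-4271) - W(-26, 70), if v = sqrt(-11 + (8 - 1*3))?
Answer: 19365/4271 - I*sqrt(6) ≈ 4.5341 - 2.4495*I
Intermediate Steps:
v = I*sqrt(6) (v = sqrt(-11 + (8 - 3)) = sqrt(-11 + 5) = sqrt(-6) = I*sqrt(6) ≈ 2.4495*I)
W(m, o) = -5 + I*sqrt(6) (W(m, o) = I*sqrt(6) - 5 = -5 + I*sqrt(6))
1990/(-4271) - W(-26, 70) = 1990/(-4271) - (-5 + I*sqrt(6)) = 1990*(-1/4271) + (5 - I*sqrt(6)) = -1990/4271 + (5 - I*sqrt(6)) = 19365/4271 - I*sqrt(6)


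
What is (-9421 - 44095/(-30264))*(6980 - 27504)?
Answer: 1462709814419/7566 ≈ 1.9333e+8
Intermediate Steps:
(-9421 - 44095/(-30264))*(6980 - 27504) = (-9421 - 44095*(-1/30264))*(-20524) = (-9421 + 44095/30264)*(-20524) = -285073049/30264*(-20524) = 1462709814419/7566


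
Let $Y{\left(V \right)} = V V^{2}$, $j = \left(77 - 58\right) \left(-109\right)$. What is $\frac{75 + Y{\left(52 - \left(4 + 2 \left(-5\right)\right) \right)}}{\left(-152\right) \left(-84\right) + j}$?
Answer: $\frac{10273}{563} \approx 18.247$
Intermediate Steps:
$j = -2071$ ($j = 19 \left(-109\right) = -2071$)
$Y{\left(V \right)} = V^{3}$
$\frac{75 + Y{\left(52 - \left(4 + 2 \left(-5\right)\right) \right)}}{\left(-152\right) \left(-84\right) + j} = \frac{75 + \left(52 - \left(4 + 2 \left(-5\right)\right)\right)^{3}}{\left(-152\right) \left(-84\right) - 2071} = \frac{75 + \left(52 - \left(4 - 10\right)\right)^{3}}{12768 - 2071} = \frac{75 + \left(52 - -6\right)^{3}}{10697} = \left(75 + \left(52 + 6\right)^{3}\right) \frac{1}{10697} = \left(75 + 58^{3}\right) \frac{1}{10697} = \left(75 + 195112\right) \frac{1}{10697} = 195187 \cdot \frac{1}{10697} = \frac{10273}{563}$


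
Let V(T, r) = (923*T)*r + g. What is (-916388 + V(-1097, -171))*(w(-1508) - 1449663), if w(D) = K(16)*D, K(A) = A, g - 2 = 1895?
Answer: -253828533223210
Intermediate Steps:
g = 1897 (g = 2 + 1895 = 1897)
w(D) = 16*D
V(T, r) = 1897 + 923*T*r (V(T, r) = (923*T)*r + 1897 = 923*T*r + 1897 = 1897 + 923*T*r)
(-916388 + V(-1097, -171))*(w(-1508) - 1449663) = (-916388 + (1897 + 923*(-1097)*(-171)))*(16*(-1508) - 1449663) = (-916388 + (1897 + 173142801))*(-24128 - 1449663) = (-916388 + 173144698)*(-1473791) = 172228310*(-1473791) = -253828533223210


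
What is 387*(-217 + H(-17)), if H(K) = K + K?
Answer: -97137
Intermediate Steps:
H(K) = 2*K
387*(-217 + H(-17)) = 387*(-217 + 2*(-17)) = 387*(-217 - 34) = 387*(-251) = -97137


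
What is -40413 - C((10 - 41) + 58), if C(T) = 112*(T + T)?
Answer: -46461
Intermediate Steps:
C(T) = 224*T (C(T) = 112*(2*T) = 224*T)
-40413 - C((10 - 41) + 58) = -40413 - 224*((10 - 41) + 58) = -40413 - 224*(-31 + 58) = -40413 - 224*27 = -40413 - 1*6048 = -40413 - 6048 = -46461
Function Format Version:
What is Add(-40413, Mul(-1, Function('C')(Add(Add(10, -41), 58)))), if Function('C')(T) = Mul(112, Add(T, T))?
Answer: -46461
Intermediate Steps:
Function('C')(T) = Mul(224, T) (Function('C')(T) = Mul(112, Mul(2, T)) = Mul(224, T))
Add(-40413, Mul(-1, Function('C')(Add(Add(10, -41), 58)))) = Add(-40413, Mul(-1, Mul(224, Add(Add(10, -41), 58)))) = Add(-40413, Mul(-1, Mul(224, Add(-31, 58)))) = Add(-40413, Mul(-1, Mul(224, 27))) = Add(-40413, Mul(-1, 6048)) = Add(-40413, -6048) = -46461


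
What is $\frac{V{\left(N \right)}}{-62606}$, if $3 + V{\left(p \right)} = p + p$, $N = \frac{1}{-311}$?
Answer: $\frac{935}{19470466} \approx 4.8021 \cdot 10^{-5}$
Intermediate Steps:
$N = - \frac{1}{311} \approx -0.0032154$
$V{\left(p \right)} = -3 + 2 p$ ($V{\left(p \right)} = -3 + \left(p + p\right) = -3 + 2 p$)
$\frac{V{\left(N \right)}}{-62606} = \frac{-3 + 2 \left(- \frac{1}{311}\right)}{-62606} = \left(-3 - \frac{2}{311}\right) \left(- \frac{1}{62606}\right) = \left(- \frac{935}{311}\right) \left(- \frac{1}{62606}\right) = \frac{935}{19470466}$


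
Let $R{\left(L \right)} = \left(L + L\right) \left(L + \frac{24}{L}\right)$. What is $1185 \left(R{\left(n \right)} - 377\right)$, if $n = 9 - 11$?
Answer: $-380385$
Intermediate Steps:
$n = -2$ ($n = 9 - 11 = -2$)
$R{\left(L \right)} = 2 L \left(L + \frac{24}{L}\right)$
$1185 \left(R{\left(n \right)} - 377\right) = 1185 \left(\left(48 + 2 \left(-2\right)^{2}\right) - 377\right) = 1185 \left(\left(48 + 2 \cdot 4\right) - 377\right) = 1185 \left(\left(48 + 8\right) - 377\right) = 1185 \left(56 - 377\right) = 1185 \left(-321\right) = -380385$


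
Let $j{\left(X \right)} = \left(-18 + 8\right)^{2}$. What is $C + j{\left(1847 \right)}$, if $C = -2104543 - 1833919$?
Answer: $-3938362$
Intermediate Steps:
$C = -3938462$ ($C = -2104543 - 1833919 = -3938462$)
$j{\left(X \right)} = 100$ ($j{\left(X \right)} = \left(-10\right)^{2} = 100$)
$C + j{\left(1847 \right)} = -3938462 + 100 = -3938362$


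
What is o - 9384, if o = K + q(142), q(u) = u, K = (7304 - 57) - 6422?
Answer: -8417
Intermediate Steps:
K = 825 (K = 7247 - 6422 = 825)
o = 967 (o = 825 + 142 = 967)
o - 9384 = 967 - 9384 = -8417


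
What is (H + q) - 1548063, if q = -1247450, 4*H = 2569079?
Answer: -8612973/4 ≈ -2.1532e+6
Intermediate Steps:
H = 2569079/4 (H = (1/4)*2569079 = 2569079/4 ≈ 6.4227e+5)
(H + q) - 1548063 = (2569079/4 - 1247450) - 1548063 = -2420721/4 - 1548063 = -8612973/4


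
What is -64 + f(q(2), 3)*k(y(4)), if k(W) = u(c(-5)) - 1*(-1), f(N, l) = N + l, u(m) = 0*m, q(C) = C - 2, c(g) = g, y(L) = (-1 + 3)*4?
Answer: -61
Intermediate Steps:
y(L) = 8 (y(L) = 2*4 = 8)
q(C) = -2 + C
u(m) = 0
k(W) = 1 (k(W) = 0 - 1*(-1) = 0 + 1 = 1)
-64 + f(q(2), 3)*k(y(4)) = -64 + ((-2 + 2) + 3)*1 = -64 + (0 + 3)*1 = -64 + 3*1 = -64 + 3 = -61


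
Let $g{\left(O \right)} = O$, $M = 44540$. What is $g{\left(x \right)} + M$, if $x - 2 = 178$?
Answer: $44720$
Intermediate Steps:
$x = 180$ ($x = 2 + 178 = 180$)
$g{\left(x \right)} + M = 180 + 44540 = 44720$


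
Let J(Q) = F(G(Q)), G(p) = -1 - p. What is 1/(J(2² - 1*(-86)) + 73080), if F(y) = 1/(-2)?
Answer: 2/146159 ≈ 1.3684e-5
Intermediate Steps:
F(y) = -½
J(Q) = -½
1/(J(2² - 1*(-86)) + 73080) = 1/(-½ + 73080) = 1/(146159/2) = 2/146159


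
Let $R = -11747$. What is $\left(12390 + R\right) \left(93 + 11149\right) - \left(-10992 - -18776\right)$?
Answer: $7220822$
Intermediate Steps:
$\left(12390 + R\right) \left(93 + 11149\right) - \left(-10992 - -18776\right) = \left(12390 - 11747\right) \left(93 + 11149\right) - \left(-10992 - -18776\right) = 643 \cdot 11242 - \left(-10992 + 18776\right) = 7228606 - 7784 = 7220822$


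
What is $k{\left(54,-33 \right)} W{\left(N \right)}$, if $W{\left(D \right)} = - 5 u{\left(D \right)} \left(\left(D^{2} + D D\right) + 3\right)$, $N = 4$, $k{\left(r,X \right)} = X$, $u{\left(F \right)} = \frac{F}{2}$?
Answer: $11550$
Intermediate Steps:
$u{\left(F \right)} = \frac{F}{2}$ ($u{\left(F \right)} = F \frac{1}{2} = \frac{F}{2}$)
$W{\left(D \right)} = - \frac{5 D \left(3 + 2 D^{2}\right)}{2}$ ($W{\left(D \right)} = - 5 \frac{D}{2} \left(\left(D^{2} + D D\right) + 3\right) = - \frac{5 D}{2} \left(\left(D^{2} + D^{2}\right) + 3\right) = - \frac{5 D}{2} \left(2 D^{2} + 3\right) = - \frac{5 D}{2} \left(3 + 2 D^{2}\right) = - \frac{5 D \left(3 + 2 D^{2}\right)}{2}$)
$k{\left(54,-33 \right)} W{\left(N \right)} = - 33 \left(\left(-5\right) 4 \left(\frac{3}{2} + 4^{2}\right)\right) = - 33 \left(\left(-5\right) 4 \left(\frac{3}{2} + 16\right)\right) = - 33 \left(\left(-5\right) 4 \cdot \frac{35}{2}\right) = \left(-33\right) \left(-350\right) = 11550$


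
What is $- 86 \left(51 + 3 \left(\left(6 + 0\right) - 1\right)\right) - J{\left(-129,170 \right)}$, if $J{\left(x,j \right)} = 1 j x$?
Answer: $16254$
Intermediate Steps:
$J{\left(x,j \right)} = j x$
$- 86 \left(51 + 3 \left(\left(6 + 0\right) - 1\right)\right) - J{\left(-129,170 \right)} = - 86 \left(51 + 3 \left(\left(6 + 0\right) - 1\right)\right) - 170 \left(-129\right) = - 86 \left(51 + 3 \left(6 - 1\right)\right) - -21930 = - 86 \left(51 + 3 \cdot 5\right) + 21930 = - 86 \left(51 + 15\right) + 21930 = \left(-86\right) 66 + 21930 = -5676 + 21930 = 16254$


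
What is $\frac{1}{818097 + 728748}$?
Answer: $\frac{1}{1546845} \approx 6.4648 \cdot 10^{-7}$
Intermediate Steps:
$\frac{1}{818097 + 728748} = \frac{1}{1546845}$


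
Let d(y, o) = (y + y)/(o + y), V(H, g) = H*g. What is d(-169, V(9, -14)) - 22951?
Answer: -6770207/295 ≈ -22950.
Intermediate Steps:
d(y, o) = 2*y/(o + y) (d(y, o) = (2*y)/(o + y) = 2*y/(o + y))
d(-169, V(9, -14)) - 22951 = 2*(-169)/(9*(-14) - 169) - 22951 = 2*(-169)/(-126 - 169) - 22951 = 2*(-169)/(-295) - 22951 = 2*(-169)*(-1/295) - 22951 = 338/295 - 22951 = -6770207/295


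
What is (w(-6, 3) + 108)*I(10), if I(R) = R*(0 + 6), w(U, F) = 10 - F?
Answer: 6900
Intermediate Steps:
I(R) = 6*R (I(R) = R*6 = 6*R)
(w(-6, 3) + 108)*I(10) = ((10 - 1*3) + 108)*(6*10) = ((10 - 3) + 108)*60 = (7 + 108)*60 = 115*60 = 6900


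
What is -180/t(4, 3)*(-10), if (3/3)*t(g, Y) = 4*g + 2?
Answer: 100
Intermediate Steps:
t(g, Y) = 2 + 4*g (t(g, Y) = 4*g + 2 = 2 + 4*g)
-180/t(4, 3)*(-10) = -180/(2 + 4*4)*(-10) = -180/(2 + 16)*(-10) = -180/18*(-10) = -18*5/9*(-10) = -10*(-10) = 100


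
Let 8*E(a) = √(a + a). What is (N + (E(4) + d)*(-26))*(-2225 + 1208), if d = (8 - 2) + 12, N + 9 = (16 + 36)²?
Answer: -2264859 + 13221*√2/2 ≈ -2.2555e+6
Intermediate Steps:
E(a) = √2*√a/8 (E(a) = √(a + a)/8 = √(2*a)/8 = (√2*√a)/8 = √2*√a/8)
N = 2695 (N = -9 + (16 + 36)² = -9 + 52² = -9 + 2704 = 2695)
d = 18 (d = 6 + 12 = 18)
(N + (E(4) + d)*(-26))*(-2225 + 1208) = (2695 + (√2*√4/8 + 18)*(-26))*(-2225 + 1208) = (2695 + ((⅛)*√2*2 + 18)*(-26))*(-1017) = (2695 + (√2/4 + 18)*(-26))*(-1017) = (2695 + (18 + √2/4)*(-26))*(-1017) = (2695 + (-468 - 13*√2/2))*(-1017) = (2227 - 13*√2/2)*(-1017) = -2264859 + 13221*√2/2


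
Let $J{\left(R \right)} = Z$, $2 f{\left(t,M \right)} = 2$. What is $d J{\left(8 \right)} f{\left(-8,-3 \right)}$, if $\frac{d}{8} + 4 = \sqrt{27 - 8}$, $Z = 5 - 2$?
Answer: $-96 + 24 \sqrt{19} \approx 8.6136$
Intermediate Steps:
$Z = 3$
$f{\left(t,M \right)} = 1$ ($f{\left(t,M \right)} = \frac{1}{2} \cdot 2 = 1$)
$J{\left(R \right)} = 3$
$d = -32 + 8 \sqrt{19}$ ($d = -32 + 8 \sqrt{27 - 8} = -32 + 8 \sqrt{19} \approx 2.8712$)
$d J{\left(8 \right)} f{\left(-8,-3 \right)} = \left(-32 + 8 \sqrt{19}\right) 3 \cdot 1 = \left(-96 + 24 \sqrt{19}\right) 1 = -96 + 24 \sqrt{19}$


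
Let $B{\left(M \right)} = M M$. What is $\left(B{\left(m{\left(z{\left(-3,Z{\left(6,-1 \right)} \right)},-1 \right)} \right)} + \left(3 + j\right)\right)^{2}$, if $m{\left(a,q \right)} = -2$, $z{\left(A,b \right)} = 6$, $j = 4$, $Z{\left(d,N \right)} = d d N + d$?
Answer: $121$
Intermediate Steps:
$Z{\left(d,N \right)} = d + N d^{2}$ ($Z{\left(d,N \right)} = d^{2} N + d = N d^{2} + d = d + N d^{2}$)
$B{\left(M \right)} = M^{2}$
$\left(B{\left(m{\left(z{\left(-3,Z{\left(6,-1 \right)} \right)},-1 \right)} \right)} + \left(3 + j\right)\right)^{2} = \left(\left(-2\right)^{2} + \left(3 + 4\right)\right)^{2} = \left(4 + 7\right)^{2} = 11^{2} = 121$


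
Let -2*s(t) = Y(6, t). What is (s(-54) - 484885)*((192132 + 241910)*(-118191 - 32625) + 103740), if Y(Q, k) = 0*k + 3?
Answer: 31740851895510618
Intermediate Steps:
Y(Q, k) = 3 (Y(Q, k) = 0 + 3 = 3)
s(t) = -3/2 (s(t) = -1/2*3 = -3/2)
(s(-54) - 484885)*((192132 + 241910)*(-118191 - 32625) + 103740) = (-3/2 - 484885)*((192132 + 241910)*(-118191 - 32625) + 103740) = -969773*(434042*(-150816) + 103740)/2 = -969773*(-65460478272 + 103740)/2 = -969773/2*(-65460374532) = 31740851895510618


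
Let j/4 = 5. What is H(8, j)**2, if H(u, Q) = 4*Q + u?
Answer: 7744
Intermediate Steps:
j = 20 (j = 4*5 = 20)
H(u, Q) = u + 4*Q
H(8, j)**2 = (8 + 4*20)**2 = (8 + 80)**2 = 88**2 = 7744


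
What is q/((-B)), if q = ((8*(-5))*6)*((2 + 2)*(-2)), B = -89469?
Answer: 640/29823 ≈ 0.021460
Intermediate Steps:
q = 1920 (q = (-40*6)*(4*(-2)) = -240*(-8) = 1920)
q/((-B)) = 1920/((-1*(-89469))) = 1920/89469 = 1920*(1/89469) = 640/29823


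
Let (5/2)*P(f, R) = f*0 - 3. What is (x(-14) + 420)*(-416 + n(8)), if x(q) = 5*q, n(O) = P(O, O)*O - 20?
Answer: -155960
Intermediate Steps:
P(f, R) = -6/5 (P(f, R) = 2*(f*0 - 3)/5 = 2*(0 - 3)/5 = (⅖)*(-3) = -6/5)
n(O) = -20 - 6*O/5 (n(O) = -6*O/5 - 20 = -20 - 6*O/5)
(x(-14) + 420)*(-416 + n(8)) = (5*(-14) + 420)*(-416 + (-20 - 6/5*8)) = (-70 + 420)*(-416 + (-20 - 48/5)) = 350*(-416 - 148/5) = 350*(-2228/5) = -155960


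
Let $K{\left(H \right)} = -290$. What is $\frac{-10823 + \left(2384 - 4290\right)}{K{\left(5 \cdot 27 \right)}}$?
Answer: $\frac{12729}{290} \approx 43.893$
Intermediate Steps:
$\frac{-10823 + \left(2384 - 4290\right)}{K{\left(5 \cdot 27 \right)}} = \frac{-10823 + \left(2384 - 4290\right)}{-290} = \left(-10823 - 1906\right) \left(- \frac{1}{290}\right) = \left(-12729\right) \left(- \frac{1}{290}\right) = \frac{12729}{290}$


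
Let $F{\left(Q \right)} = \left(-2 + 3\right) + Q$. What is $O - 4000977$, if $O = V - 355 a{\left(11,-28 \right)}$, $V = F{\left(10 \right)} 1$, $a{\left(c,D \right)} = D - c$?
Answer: $-3987121$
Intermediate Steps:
$F{\left(Q \right)} = 1 + Q$
$V = 11$ ($V = \left(1 + 10\right) 1 = 11 \cdot 1 = 11$)
$O = 13856$ ($O = 11 - 355 \left(-28 - 11\right) = 11 - -13845 = 11 + 13845 = 13856$)
$O - 4000977 = 13856 - 4000977 = -3987121$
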